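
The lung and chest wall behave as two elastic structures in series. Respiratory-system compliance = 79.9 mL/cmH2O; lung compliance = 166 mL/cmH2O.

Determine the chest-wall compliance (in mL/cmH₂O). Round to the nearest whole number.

154

1/Ccw = 1/Crs − 1/CL.
1/Ccw = 1/79.9 − 1/166 = 0.006492.
Ccw = 154.04 mL/cmH2O.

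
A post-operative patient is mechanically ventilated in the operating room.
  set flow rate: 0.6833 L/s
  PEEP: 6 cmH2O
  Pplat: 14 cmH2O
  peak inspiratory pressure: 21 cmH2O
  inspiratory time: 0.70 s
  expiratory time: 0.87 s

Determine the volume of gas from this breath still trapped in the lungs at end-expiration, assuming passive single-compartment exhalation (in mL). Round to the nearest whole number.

116

Vt = flow × Ti = 0.6833 L/s × 0.70 s × 1000 mL/L = 478.31 mL.
R = (PIP − Pplat)/V̇ = (21 − 14) / 0.6833 = 7.0/0.6833 = 10.244 cmH2O·s/L.
C = Vt/(Pplat − PEEP) = 478.31 / (14 − 6) = 478.31/8.0 = 59.789 mL/cmH2O.
τ = R × C = 10.244 × 0.05979 L/cmH2O = 0.6125 s.
Fraction remaining = e^(−Te/τ) = e^(−0.87/0.6125) = 0.2416.
Trapped volume = 478.31 × 0.2416 = 115.56 mL.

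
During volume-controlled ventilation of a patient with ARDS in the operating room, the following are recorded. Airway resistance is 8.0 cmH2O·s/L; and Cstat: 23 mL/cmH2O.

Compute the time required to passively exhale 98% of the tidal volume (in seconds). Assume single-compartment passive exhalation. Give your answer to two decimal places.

0.72

τ = R × C = 8.0 × 23 mL/cmH2O = 8.0 × 0.023 L/cmH2O = 0.184 s.
Exhaled fraction f = 1 − e^(−t/τ) → t = −τ·ln(1 − f) = −0.184·ln(0.02) = 0.7198 s.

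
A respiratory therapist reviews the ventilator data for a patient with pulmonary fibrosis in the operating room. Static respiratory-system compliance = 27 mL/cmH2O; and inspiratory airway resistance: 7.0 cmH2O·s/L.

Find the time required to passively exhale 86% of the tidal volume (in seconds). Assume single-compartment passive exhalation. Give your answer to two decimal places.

0.37

τ = R × C = 7.0 × 27 mL/cmH2O = 7.0 × 0.027 L/cmH2O = 0.189 s.
Exhaled fraction f = 1 − e^(−t/τ) → t = −τ·ln(1 − f) = −0.189·ln(0.14) = 0.3716 s.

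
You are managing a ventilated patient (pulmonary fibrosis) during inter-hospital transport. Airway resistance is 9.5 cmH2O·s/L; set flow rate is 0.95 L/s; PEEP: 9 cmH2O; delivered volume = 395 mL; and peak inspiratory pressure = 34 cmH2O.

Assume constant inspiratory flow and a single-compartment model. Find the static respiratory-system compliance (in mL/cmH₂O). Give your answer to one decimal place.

Equation of motion (constant flow): PIP = Vt/C + R·V̇ + PEEP.
Vt/C = PIP − R·V̇ − PEEP = 34 − 9.5×0.95 − 9 = 34 − 9.025 − 9 = 15.975 cmH2O.
C = Vt / 15.975 = 395 / 15.975 = 24.726 mL/cmH2O.

24.7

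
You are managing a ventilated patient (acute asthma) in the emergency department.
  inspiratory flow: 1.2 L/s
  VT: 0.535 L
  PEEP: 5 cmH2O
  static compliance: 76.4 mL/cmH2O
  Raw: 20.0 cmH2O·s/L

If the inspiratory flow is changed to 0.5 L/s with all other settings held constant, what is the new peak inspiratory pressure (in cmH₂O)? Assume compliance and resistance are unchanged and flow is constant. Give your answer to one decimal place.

22.0

PIP = Vt/C + R·V̇ + PEEP (constant-flow equation of motion).
Only the resistive term changes: ΔPIP = R × ΔV̇ = 20.0 × (0.5 − 1.2) = 20.0 × -0.7 = -14.0 cmH2O.
Original PIP = 535/76.4 + 20.0×1.2 + 5 = 36.003 cmH2O; new PIP = 36.003 + (-14.0) = 22.003 cmH2O.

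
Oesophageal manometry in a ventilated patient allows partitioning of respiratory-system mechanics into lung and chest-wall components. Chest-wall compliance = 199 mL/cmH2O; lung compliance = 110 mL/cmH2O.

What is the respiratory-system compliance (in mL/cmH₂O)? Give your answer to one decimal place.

Lung and chest wall are elastances in series: 1/Crs = 1/CL + 1/Ccw.
1/Crs = 1/110 + 1/199 = 0.01412.
Crs = 70.822 mL/cmH2O.

70.8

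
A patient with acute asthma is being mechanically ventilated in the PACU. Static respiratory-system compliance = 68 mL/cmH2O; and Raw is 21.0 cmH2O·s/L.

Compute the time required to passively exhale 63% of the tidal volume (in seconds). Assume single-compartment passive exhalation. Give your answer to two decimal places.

τ = R × C = 21.0 × 68 mL/cmH2O = 21.0 × 0.068 L/cmH2O = 1.428 s.
Exhaled fraction f = 1 − e^(−t/τ) → t = −τ·ln(1 − f) = −1.428·ln(0.37) = 1.42 s.

1.42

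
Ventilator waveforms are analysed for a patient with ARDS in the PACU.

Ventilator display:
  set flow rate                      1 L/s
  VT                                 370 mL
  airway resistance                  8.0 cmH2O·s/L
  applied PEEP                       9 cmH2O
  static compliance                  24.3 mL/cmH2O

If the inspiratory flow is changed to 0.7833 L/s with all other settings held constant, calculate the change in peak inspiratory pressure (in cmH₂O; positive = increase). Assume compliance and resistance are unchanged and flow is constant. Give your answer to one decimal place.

-1.7

PIP = Vt/C + R·V̇ + PEEP (constant-flow equation of motion).
Only the resistive term changes: ΔPIP = R × ΔV̇ = 8.0 × (0.7833 − 1) = 8.0 × -0.2167 = -1.734 cmH2O.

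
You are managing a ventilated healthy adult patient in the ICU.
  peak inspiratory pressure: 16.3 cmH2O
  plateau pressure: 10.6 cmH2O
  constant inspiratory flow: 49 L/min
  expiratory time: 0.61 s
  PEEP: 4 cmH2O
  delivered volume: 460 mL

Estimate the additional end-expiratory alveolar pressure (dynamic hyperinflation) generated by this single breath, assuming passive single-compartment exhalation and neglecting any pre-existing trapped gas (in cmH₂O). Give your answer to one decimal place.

Flow: 49 L/min ÷ 60 = 0.8167 L/s.
R = (PIP − Pplat)/V̇ = (16.3 − 10.6) / 0.8167 = 5.7/0.8167 = 6.979 cmH2O·s/L.
C = Vt/(Pplat − PEEP) = 460.0 / (10.6 − 4) = 460.0/6.6 = 69.697 mL/cmH2O.
τ = R × C = 6.979 × 0.0697 L/cmH2O = 0.4864 s.
Fraction remaining = e^(−Te/τ) = e^(−0.61/0.4864) = 0.2853; trapped volume = 460.0 × 0.2853 = 131.24 mL.
Additional alveolar pressure from trapping ≈ V_trapped / C = 131.24 / 69.697 = 1.883 cmH2O.

1.9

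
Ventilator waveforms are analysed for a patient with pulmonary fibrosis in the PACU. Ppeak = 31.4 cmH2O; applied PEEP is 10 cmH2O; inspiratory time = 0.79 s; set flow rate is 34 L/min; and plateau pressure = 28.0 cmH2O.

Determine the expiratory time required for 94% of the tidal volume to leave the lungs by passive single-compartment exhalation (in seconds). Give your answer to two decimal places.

Flow: 34 L/min ÷ 60 = 0.5667 L/s.
Vt = flow × Ti = 0.5667 L/s × 0.79 s × 1000 mL/L = 447.69 mL.
R = (PIP − Pplat)/V̇ = (31.4 − 28.0) / 0.5667 = 3.4/0.5667 = 6.0 cmH2O·s/L.
C = Vt/(Pplat − PEEP) = 447.69 / (28.0 − 10) = 447.69/18.0 = 24.872 mL/cmH2O.
τ = R × C = 6.0 × 0.02487 L/cmH2O = 0.1492 s.
t = −τ·ln(1 − 0.94) = −0.1492·ln(0.06) = 0.4198 s.

0.42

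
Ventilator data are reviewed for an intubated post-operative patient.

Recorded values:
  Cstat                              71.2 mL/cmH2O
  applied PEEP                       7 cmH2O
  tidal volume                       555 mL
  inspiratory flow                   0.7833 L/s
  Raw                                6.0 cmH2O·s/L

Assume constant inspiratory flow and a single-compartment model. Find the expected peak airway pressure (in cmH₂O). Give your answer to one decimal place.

19.5

Equation of motion (constant flow): PIP = Vt/C + R·V̇ + PEEP.
PIP = 555/71.2 + 6.0×0.7833 + 7 = 7.795 + 4.7 + 7 = 19.495 cmH2O.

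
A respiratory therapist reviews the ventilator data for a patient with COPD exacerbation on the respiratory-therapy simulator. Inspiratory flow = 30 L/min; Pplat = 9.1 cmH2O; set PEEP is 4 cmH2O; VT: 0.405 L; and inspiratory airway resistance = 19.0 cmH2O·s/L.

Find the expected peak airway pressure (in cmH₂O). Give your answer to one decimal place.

Flow: 30 L/min ÷ 60 = 0.5 L/s.
PIP = Pplat + Raw × flow = 9.1 + 19.0 × 0.5 = 9.1 + 9.5 = 18.6 cmH2O.

18.6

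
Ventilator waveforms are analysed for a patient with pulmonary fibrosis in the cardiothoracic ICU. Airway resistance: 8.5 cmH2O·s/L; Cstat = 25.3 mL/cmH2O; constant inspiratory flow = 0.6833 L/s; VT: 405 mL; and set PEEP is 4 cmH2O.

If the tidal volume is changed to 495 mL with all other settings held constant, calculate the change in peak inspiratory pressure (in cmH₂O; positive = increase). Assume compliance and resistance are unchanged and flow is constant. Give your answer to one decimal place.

PIP = Vt/C + R·V̇ + PEEP (constant-flow equation of motion).
Only the elastic term changes: ΔPIP = ΔVt / C = (495 − 405) / 25.3 = 3.557 cmH2O.

3.6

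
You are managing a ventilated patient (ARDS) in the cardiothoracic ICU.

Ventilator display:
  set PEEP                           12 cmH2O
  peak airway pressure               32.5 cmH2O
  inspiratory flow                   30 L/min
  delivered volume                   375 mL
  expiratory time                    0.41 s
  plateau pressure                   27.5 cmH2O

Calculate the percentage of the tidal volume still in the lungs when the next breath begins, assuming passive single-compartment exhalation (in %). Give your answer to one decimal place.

18.4

Flow: 30 L/min ÷ 60 = 0.5 L/s.
R = (PIP − Pplat)/V̇ = (32.5 − 27.5) / 0.5 = 5.0/0.5 = 10.0 cmH2O·s/L.
C = Vt/(Pplat − PEEP) = 375.0 / (27.5 − 12) = 375.0/15.5 = 24.194 mL/cmH2O.
τ = R × C = 10.0 × 0.02419 L/cmH2O = 0.2419 s.
Fraction remaining at end-expiration = e^(−Te/τ) = e^(−0.41/0.2419) = 0.1836 → 18.36%.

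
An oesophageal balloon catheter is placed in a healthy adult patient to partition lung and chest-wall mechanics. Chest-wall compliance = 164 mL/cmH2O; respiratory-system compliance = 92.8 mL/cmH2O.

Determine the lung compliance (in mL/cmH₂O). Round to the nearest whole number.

214

1/CL = 1/Crs − 1/Ccw.
1/CL = 1/92.8 − 1/164 = 0.004678.
CL = 213.77 mL/cmH2O.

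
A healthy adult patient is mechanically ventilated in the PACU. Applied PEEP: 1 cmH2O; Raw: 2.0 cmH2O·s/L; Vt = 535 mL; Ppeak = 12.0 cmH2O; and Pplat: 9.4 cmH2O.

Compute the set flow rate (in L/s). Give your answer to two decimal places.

1.30

flow = (PIP − Pplat) / Raw = 2.6 / 2.0 = 1.3 L/s.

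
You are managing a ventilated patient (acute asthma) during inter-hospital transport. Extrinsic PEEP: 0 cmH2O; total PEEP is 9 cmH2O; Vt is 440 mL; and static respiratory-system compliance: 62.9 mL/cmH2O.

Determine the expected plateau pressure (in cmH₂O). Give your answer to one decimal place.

End-expiratory occlusion gives total PEEP = 9 cmH2O (intrinsic PEEP = 9 − 0 = 9). Use total PEEP for the elastic gradient.
Pplat = PEEPtotal + Vt / Cstat = 9 + 440 / 62.9 = 9 + 6.995 = 15.995 cmH2O.

16.0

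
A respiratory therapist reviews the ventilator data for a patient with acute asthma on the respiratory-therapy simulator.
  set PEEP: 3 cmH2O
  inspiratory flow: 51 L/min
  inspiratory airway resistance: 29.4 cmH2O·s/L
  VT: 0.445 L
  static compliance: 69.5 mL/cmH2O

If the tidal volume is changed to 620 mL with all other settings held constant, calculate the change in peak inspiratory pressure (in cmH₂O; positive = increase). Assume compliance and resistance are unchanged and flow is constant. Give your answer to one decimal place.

PIP = Vt/C + R·V̇ + PEEP (constant-flow equation of motion).
Only the elastic term changes: ΔPIP = ΔVt / C = (620 − 445) / 69.5 = 2.518 cmH2O.

2.5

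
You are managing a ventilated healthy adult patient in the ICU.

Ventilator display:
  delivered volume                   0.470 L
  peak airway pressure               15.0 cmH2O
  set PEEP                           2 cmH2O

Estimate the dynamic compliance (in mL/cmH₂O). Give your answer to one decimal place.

Dynamic compliance = Vt / (PIP − PEEP) = 470 / (15.0 − 2) = 470 / 13.0 = 36.154 mL/cmH2O.

36.2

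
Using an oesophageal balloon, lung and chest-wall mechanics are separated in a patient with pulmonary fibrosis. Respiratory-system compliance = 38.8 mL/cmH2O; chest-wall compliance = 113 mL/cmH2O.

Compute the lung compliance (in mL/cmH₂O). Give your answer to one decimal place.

1/CL = 1/Crs − 1/Ccw.
1/CL = 1/38.8 − 1/113 = 0.01692.
CL = 59.102 mL/cmH2O.

59.1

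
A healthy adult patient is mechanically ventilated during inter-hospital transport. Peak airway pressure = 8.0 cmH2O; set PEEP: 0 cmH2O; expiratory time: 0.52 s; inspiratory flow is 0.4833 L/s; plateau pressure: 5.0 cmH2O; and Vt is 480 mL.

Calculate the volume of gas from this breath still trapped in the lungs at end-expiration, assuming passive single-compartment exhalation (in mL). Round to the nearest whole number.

R = (PIP − Pplat)/V̇ = (8.0 − 5.0) / 0.4833 = 3.0/0.4833 = 6.207 cmH2O·s/L.
C = Vt/(Pplat − PEEP) = 480.0 / (5.0 − 0) = 480.0/5.0 = 96.0 mL/cmH2O.
τ = R × C = 6.207 × 0.096 L/cmH2O = 0.5959 s.
Fraction remaining = e^(−Te/τ) = e^(−0.52/0.5959) = 0.4179.
Trapped volume = 480.0 × 0.4179 = 200.59 mL.

201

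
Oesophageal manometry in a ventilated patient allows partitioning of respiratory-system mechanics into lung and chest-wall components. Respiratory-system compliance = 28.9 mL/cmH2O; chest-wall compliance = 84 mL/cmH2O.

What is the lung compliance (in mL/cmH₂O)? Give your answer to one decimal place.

1/CL = 1/Crs − 1/Ccw.
1/CL = 1/28.9 − 1/84 = 0.0227.
CL = 44.053 mL/cmH2O.

44.1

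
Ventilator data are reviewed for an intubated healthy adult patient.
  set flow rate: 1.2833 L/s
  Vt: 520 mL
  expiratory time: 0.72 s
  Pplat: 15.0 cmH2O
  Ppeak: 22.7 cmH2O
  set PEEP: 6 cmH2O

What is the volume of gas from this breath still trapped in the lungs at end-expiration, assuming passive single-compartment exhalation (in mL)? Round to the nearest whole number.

65

R = (PIP − Pplat)/V̇ = (22.7 − 15.0) / 1.2833 = 7.7/1.2833 = 6.0 cmH2O·s/L.
C = Vt/(Pplat − PEEP) = 520.0 / (15.0 − 6) = 520.0/9.0 = 57.778 mL/cmH2O.
τ = R × C = 6.0 × 0.05778 L/cmH2O = 0.3467 s.
Fraction remaining = e^(−Te/τ) = e^(−0.72/0.3467) = 0.1253.
Trapped volume = 520.0 × 0.1253 = 65.156 mL.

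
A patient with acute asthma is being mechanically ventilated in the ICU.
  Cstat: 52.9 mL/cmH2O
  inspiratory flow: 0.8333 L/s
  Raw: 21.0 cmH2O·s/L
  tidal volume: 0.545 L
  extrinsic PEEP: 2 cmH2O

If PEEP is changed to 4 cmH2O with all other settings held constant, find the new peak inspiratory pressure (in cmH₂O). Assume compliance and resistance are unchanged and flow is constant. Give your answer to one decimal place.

31.8

PIP = Vt/C + R·V̇ + PEEP (constant-flow equation of motion).
Only the baseline term changes: ΔPIP = ΔPEEP = 4 − 2 = 2.0 cmH2O.
Original PIP = 545/52.9 + 21.0×0.8333 + 2 = 29.802 cmH2O; new PIP = 29.802 + (2.0) = 31.802 cmH2O.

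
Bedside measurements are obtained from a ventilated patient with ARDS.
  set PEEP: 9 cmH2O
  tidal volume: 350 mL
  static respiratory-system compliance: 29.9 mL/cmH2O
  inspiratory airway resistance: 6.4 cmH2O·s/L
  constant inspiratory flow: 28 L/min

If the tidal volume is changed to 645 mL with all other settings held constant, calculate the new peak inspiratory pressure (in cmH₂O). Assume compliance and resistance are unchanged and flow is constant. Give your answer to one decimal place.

Flow: 28 L/min ÷ 60 = 0.4667 L/s.
PIP = Vt/C + R·V̇ + PEEP (constant-flow equation of motion).
Only the elastic term changes: ΔPIP = ΔVt / C = (645 − 350) / 29.9 = 9.866 cmH2O.
Original PIP = 350/29.9 + 6.4×0.4667 + 9 = 23.693 cmH2O; new PIP = 23.693 + (9.866) = 33.559 cmH2O.

33.6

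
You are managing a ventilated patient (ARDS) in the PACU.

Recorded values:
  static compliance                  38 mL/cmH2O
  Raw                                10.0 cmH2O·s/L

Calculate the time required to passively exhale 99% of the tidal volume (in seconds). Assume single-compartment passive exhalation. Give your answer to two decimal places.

τ = R × C = 10.0 × 38 mL/cmH2O = 10.0 × 0.038 L/cmH2O = 0.38 s.
Exhaled fraction f = 1 − e^(−t/τ) → t = −τ·ln(1 − f) = −0.38·ln(0.01) = 1.75 s.

1.75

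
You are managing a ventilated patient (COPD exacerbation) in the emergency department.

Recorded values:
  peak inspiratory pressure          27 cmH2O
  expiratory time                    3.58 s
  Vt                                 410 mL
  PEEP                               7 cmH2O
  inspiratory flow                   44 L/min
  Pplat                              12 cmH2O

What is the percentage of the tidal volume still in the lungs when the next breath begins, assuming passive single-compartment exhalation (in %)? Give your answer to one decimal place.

Flow: 44 L/min ÷ 60 = 0.7333 L/s.
R = (PIP − Pplat)/V̇ = (27 − 12) / 0.7333 = 15.0/0.7333 = 20.455 cmH2O·s/L.
C = Vt/(Pplat − PEEP) = 410.0 / (12 − 7) = 410.0/5.0 = 82.0 mL/cmH2O.
τ = R × C = 20.455 × 0.082 L/cmH2O = 1.677 s.
Fraction remaining at end-expiration = e^(−Te/τ) = e^(−3.58/1.677) = 0.1183 → 11.83%.

11.8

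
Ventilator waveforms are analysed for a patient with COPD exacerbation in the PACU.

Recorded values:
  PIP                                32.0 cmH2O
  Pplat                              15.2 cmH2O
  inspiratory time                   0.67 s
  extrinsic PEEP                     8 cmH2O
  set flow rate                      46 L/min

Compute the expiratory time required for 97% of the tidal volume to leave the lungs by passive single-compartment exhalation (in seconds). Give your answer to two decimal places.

Flow: 46 L/min ÷ 60 = 0.7667 L/s.
Vt = flow × Ti = 0.7667 L/s × 0.67 s × 1000 mL/L = 513.69 mL.
R = (PIP − Pplat)/V̇ = (32.0 − 15.2) / 0.7667 = 16.8/0.7667 = 21.912 cmH2O·s/L.
C = Vt/(Pplat − PEEP) = 513.69 / (15.2 − 8) = 513.69/7.2 = 71.346 mL/cmH2O.
τ = R × C = 21.912 × 0.07135 L/cmH2O = 1.563 s.
t = −τ·ln(1 − 0.97) = −1.563·ln(0.03) = 5.481 s.

5.48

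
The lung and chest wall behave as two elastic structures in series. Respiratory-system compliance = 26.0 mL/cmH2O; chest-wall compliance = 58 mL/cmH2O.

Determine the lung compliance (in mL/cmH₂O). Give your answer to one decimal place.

1/CL = 1/Crs − 1/Ccw.
1/CL = 1/26.0 − 1/58 = 0.02122.
CL = 47.125 mL/cmH2O.

47.1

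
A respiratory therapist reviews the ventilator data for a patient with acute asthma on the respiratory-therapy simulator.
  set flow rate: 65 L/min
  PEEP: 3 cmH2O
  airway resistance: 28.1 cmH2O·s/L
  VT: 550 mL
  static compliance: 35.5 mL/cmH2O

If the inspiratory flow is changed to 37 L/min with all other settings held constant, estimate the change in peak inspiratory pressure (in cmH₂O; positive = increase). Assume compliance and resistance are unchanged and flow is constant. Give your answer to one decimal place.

-13.1

Flow: 65 L/min ÷ 60 = 1.0833 L/s.
New flow: 37 L/min ÷ 60 = 0.6167 L/s.
PIP = Vt/C + R·V̇ + PEEP (constant-flow equation of motion).
Only the resistive term changes: ΔPIP = R × ΔV̇ = 28.1 × (0.6167 − 1.0833) = 28.1 × -0.4666 = -13.111 cmH2O.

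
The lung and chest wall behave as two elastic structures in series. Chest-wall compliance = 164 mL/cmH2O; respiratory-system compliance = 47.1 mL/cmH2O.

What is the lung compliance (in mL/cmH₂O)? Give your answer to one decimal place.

66.1

1/CL = 1/Crs − 1/Ccw.
1/CL = 1/47.1 − 1/164 = 0.01513.
CL = 66.094 mL/cmH2O.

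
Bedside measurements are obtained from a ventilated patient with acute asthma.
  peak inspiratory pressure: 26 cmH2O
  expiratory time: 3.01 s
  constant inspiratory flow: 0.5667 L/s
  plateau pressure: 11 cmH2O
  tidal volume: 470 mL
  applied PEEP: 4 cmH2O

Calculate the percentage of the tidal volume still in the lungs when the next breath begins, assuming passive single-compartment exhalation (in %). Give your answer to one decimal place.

18.4

R = (PIP − Pplat)/V̇ = (26 − 11) / 0.5667 = 15.0/0.5667 = 26.469 cmH2O·s/L.
C = Vt/(Pplat − PEEP) = 470.0 / (11 − 4) = 470.0/7.0 = 67.143 mL/cmH2O.
τ = R × C = 26.469 × 0.06714 L/cmH2O = 1.777 s.
Fraction remaining at end-expiration = e^(−Te/τ) = e^(−3.01/1.777) = 0.1838 → 18.38%.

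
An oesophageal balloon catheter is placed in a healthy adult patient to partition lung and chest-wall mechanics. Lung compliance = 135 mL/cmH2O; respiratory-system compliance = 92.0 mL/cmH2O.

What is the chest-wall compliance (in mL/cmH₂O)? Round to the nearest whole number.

289

1/Ccw = 1/Crs − 1/CL.
1/Ccw = 1/92.0 − 1/135 = 0.003462.
Ccw = 288.85 mL/cmH2O.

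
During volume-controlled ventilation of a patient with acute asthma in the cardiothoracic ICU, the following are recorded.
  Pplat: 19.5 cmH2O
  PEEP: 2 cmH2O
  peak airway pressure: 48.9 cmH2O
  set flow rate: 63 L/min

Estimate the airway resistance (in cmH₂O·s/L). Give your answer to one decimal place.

Flow: 63 L/min ÷ 60 = 1.05 L/s.
Raw = (PIP − Pplat) / flow = (48.9 − 19.5) / 1.05 = 29.4 / 1.05 = 28.0 cmH2O·s/L.

28.0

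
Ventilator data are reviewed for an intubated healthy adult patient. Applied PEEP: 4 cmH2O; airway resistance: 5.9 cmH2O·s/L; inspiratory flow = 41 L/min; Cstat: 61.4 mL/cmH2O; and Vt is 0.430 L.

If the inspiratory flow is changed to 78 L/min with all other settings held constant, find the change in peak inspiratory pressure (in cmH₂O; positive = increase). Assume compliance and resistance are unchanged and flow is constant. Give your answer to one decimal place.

3.6

Flow: 41 L/min ÷ 60 = 0.6833 L/s.
New flow: 78 L/min ÷ 60 = 1.3 L/s.
PIP = Vt/C + R·V̇ + PEEP (constant-flow equation of motion).
Only the resistive term changes: ΔPIP = R × ΔV̇ = 5.9 × (1.3 − 0.6833) = 5.9 × 0.6167 = 3.639 cmH2O.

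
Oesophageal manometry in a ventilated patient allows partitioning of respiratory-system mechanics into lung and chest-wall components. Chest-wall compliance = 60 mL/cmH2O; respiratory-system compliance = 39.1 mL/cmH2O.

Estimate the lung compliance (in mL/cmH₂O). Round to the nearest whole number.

112

1/CL = 1/Crs − 1/Ccw.
1/CL = 1/39.1 − 1/60 = 0.008909.
CL = 112.25 mL/cmH2O.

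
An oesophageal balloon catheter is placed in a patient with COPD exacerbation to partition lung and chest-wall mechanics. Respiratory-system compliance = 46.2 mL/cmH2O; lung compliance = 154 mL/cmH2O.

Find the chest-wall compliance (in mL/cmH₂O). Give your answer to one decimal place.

1/Ccw = 1/Crs − 1/CL.
1/Ccw = 1/46.2 − 1/154 = 0.01515.
Ccw = 66.007 mL/cmH2O.

66.0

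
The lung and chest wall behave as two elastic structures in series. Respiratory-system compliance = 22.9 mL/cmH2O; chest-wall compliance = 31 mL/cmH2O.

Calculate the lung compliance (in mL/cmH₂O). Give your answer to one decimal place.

1/CL = 1/Crs − 1/Ccw.
1/CL = 1/22.9 − 1/31 = 0.01141.
CL = 87.642 mL/cmH2O.

87.6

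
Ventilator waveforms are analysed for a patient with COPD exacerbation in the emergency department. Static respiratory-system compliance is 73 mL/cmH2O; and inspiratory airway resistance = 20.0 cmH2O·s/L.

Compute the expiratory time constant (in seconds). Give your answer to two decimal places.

1.46

τ = R × C = 20.0 × 73 mL/cmH2O = 20.0 × 0.073 L/cmH2O = 1.46 s.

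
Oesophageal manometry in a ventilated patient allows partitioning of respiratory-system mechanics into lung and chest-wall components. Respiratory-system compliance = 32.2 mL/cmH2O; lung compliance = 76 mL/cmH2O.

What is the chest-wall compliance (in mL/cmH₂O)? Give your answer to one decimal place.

55.9

1/Ccw = 1/Crs − 1/CL.
1/Ccw = 1/32.2 − 1/76 = 0.0179.
Ccw = 55.866 mL/cmH2O.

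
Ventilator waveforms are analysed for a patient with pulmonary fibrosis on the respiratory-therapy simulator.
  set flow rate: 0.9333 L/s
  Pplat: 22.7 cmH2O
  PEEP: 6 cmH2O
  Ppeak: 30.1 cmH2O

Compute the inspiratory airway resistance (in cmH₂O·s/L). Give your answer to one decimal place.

7.9

Raw = (PIP − Pplat) / flow = (30.1 − 22.7) / 0.9333 = 7.4 / 0.9333 = 7.929 cmH2O·s/L.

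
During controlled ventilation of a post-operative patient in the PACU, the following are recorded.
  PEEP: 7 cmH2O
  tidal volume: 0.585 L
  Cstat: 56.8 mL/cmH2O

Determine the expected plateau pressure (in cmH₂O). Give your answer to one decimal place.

Pplat = PEEP + Vt / Cstat = 7 + 585 / 56.8 = 7 + 10.299 = 17.299 cmH2O.

17.3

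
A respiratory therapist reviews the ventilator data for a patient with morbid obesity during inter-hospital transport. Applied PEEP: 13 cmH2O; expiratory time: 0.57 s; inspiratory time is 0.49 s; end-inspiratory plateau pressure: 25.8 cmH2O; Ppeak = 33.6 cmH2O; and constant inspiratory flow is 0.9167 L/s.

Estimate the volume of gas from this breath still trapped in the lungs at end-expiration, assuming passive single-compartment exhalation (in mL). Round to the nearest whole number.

Vt = flow × Ti = 0.9167 L/s × 0.49 s × 1000 mL/L = 449.18 mL.
R = (PIP − Pplat)/V̇ = (33.6 − 25.8) / 0.9167 = 7.8/0.9167 = 8.509 cmH2O·s/L.
C = Vt/(Pplat − PEEP) = 449.18 / (25.8 − 13) = 449.18/12.8 = 35.092 mL/cmH2O.
τ = R × C = 8.509 × 0.03509 L/cmH2O = 0.2986 s.
Fraction remaining = e^(−Te/τ) = e^(−0.57/0.2986) = 0.1482.
Trapped volume = 449.18 × 0.1482 = 66.568 mL.

67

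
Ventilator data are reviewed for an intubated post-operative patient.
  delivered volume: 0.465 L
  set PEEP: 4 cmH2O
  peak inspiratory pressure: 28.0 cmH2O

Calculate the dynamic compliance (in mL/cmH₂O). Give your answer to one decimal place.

19.4

Dynamic compliance = Vt / (PIP − PEEP) = 465 / (28.0 − 4) = 465 / 24.0 = 19.375 mL/cmH2O.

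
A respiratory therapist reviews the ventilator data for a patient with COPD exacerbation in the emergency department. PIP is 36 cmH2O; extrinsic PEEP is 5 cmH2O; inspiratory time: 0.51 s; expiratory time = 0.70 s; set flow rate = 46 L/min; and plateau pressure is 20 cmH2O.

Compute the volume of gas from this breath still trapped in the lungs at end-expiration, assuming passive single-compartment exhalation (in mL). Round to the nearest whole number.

108

Flow: 46 L/min ÷ 60 = 0.7667 L/s.
Vt = flow × Ti = 0.7667 L/s × 0.51 s × 1000 mL/L = 391.02 mL.
R = (PIP − Pplat)/V̇ = (36 − 20) / 0.7667 = 16.0/0.7667 = 20.869 cmH2O·s/L.
C = Vt/(Pplat − PEEP) = 391.02 / (20 − 5) = 391.02/15.0 = 26.068 mL/cmH2O.
τ = R × C = 20.869 × 0.02607 L/cmH2O = 0.5441 s.
Fraction remaining = e^(−Te/τ) = e^(−0.70/0.5441) = 0.2762.
Trapped volume = 391.02 × 0.2762 = 108.0 mL.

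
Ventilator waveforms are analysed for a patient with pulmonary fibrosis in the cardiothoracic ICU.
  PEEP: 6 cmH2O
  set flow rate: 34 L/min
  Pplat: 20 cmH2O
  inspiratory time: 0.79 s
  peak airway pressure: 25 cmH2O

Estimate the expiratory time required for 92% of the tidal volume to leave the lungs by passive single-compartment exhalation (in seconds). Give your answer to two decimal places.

0.71

Flow: 34 L/min ÷ 60 = 0.5667 L/s.
Vt = flow × Ti = 0.5667 L/s × 0.79 s × 1000 mL/L = 447.69 mL.
R = (PIP − Pplat)/V̇ = (25 − 20) / 0.5667 = 5.0/0.5667 = 8.823 cmH2O·s/L.
C = Vt/(Pplat − PEEP) = 447.69 / (20 − 6) = 447.69/14.0 = 31.978 mL/cmH2O.
τ = R × C = 8.823 × 0.03198 L/cmH2O = 0.2822 s.
t = −τ·ln(1 − 0.92) = −0.2822·ln(0.08) = 0.7128 s.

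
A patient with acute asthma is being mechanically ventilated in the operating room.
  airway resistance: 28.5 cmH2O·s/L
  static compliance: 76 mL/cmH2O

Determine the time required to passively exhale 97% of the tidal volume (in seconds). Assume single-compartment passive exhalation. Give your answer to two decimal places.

τ = R × C = 28.5 × 76 mL/cmH2O = 28.5 × 0.076 L/cmH2O = 2.166 s.
Exhaled fraction f = 1 − e^(−t/τ) → t = −τ·ln(1 − f) = −2.166·ln(0.03) = 7.595 s.

7.60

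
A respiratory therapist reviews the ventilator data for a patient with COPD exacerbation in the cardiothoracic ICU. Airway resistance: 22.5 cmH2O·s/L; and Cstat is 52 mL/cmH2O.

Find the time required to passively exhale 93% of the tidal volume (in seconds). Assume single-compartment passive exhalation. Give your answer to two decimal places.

τ = R × C = 22.5 × 52 mL/cmH2O = 22.5 × 0.052 L/cmH2O = 1.17 s.
Exhaled fraction f = 1 − e^(−t/τ) → t = −τ·ln(1 − f) = −1.17·ln(0.07) = 3.111 s.

3.11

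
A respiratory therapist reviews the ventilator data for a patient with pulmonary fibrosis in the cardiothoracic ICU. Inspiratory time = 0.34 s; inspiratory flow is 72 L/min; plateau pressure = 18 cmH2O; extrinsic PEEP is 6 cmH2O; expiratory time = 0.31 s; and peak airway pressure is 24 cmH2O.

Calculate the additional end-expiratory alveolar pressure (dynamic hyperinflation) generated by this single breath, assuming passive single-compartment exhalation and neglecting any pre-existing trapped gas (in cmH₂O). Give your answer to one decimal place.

1.9

Flow: 72 L/min ÷ 60 = 1.2 L/s.
Vt = flow × Ti = 1.2 L/s × 0.34 s × 1000 mL/L = 408.0 mL.
R = (PIP − Pplat)/V̇ = (24 − 18) / 1.2 = 6.0/1.2 = 5.0 cmH2O·s/L.
C = Vt/(Pplat − PEEP) = 408.0 / (18 − 6) = 408.0/12.0 = 34.0 mL/cmH2O.
τ = R × C = 5.0 × 0.034 L/cmH2O = 0.17 s.
Fraction remaining = e^(−Te/τ) = e^(−0.31/0.17) = 0.1615; trapped volume = 408.0 × 0.1615 = 65.892 mL.
Additional alveolar pressure from trapping ≈ V_trapped / C = 65.892 / 34.0 = 1.938 cmH2O.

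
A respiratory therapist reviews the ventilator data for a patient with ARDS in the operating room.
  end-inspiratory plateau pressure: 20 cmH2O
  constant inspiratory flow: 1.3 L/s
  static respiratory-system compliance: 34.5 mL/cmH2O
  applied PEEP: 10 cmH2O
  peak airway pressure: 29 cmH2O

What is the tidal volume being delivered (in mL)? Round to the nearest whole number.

Vt = Cstat × (Pplat − PEEP) = 34.5 × (20 − 10) = 34.5 × 10.0 = 345.0 mL.

345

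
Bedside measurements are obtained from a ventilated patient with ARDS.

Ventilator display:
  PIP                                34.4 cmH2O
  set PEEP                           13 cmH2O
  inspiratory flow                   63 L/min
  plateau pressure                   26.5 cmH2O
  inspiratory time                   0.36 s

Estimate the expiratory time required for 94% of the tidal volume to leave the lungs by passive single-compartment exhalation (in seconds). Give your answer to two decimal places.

Flow: 63 L/min ÷ 60 = 1.05 L/s.
Vt = flow × Ti = 1.05 L/s × 0.36 s × 1000 mL/L = 378.0 mL.
R = (PIP − Pplat)/V̇ = (34.4 − 26.5) / 1.05 = 7.9/1.05 = 7.524 cmH2O·s/L.
C = Vt/(Pplat − PEEP) = 378.0 / (26.5 − 13) = 378.0/13.5 = 28.0 mL/cmH2O.
τ = R × C = 7.524 × 0.028 L/cmH2O = 0.2107 s.
t = −τ·ln(1 − 0.94) = −0.2107·ln(0.06) = 0.5928 s.

0.59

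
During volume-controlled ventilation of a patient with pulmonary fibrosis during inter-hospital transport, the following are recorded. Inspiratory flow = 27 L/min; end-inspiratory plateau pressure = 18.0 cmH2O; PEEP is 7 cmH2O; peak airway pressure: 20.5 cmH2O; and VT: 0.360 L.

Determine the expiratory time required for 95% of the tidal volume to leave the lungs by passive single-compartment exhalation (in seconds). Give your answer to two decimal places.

0.54

Flow: 27 L/min ÷ 60 = 0.45 L/s.
R = (PIP − Pplat)/V̇ = (20.5 − 18.0) / 0.45 = 2.5/0.45 = 5.556 cmH2O·s/L.
C = Vt/(Pplat − PEEP) = 360.0 / (18.0 − 7) = 360.0/11.0 = 32.727 mL/cmH2O.
τ = R × C = 5.556 × 0.03273 L/cmH2O = 0.1818 s.
t = −τ·ln(1 − 0.95) = −0.1818·ln(0.05) = 0.5446 s.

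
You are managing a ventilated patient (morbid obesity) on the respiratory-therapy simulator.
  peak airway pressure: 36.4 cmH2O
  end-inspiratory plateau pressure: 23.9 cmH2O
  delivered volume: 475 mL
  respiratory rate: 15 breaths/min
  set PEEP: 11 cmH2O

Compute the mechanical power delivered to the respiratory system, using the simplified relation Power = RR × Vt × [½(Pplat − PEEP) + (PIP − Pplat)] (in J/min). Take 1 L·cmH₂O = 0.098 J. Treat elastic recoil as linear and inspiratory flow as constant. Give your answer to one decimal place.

13.2

Per-breath work = Vt × [½(Pplat−PEEP) + (PIP−Pplat)] = 0.475 × [0.5×12.9 + 12.5] = 0.475 × 18.95 = 9.001 L·cmH2O.
Power = 15 × 9.001 = 135.02 L·cmH2O/min.
× 0.098 J/(L·cmH2O) → 13.232 J/min.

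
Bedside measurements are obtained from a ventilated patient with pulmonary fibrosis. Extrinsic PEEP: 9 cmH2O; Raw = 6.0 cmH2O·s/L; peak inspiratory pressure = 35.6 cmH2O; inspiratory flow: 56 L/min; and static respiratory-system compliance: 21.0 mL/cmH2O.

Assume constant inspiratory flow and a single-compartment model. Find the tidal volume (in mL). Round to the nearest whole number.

441

Flow: 56 L/min ÷ 60 = 0.9333 L/s.
Equation of motion (constant flow): PIP = Vt/C + R·V̇ + PEEP.
Vt/C = PIP − R·V̇ − PEEP = 35.6 − 5.6 − 9 = 21.0 cmH2O.
Vt = C × 21.0 = 21.0 × 21.0 = 441.0 mL.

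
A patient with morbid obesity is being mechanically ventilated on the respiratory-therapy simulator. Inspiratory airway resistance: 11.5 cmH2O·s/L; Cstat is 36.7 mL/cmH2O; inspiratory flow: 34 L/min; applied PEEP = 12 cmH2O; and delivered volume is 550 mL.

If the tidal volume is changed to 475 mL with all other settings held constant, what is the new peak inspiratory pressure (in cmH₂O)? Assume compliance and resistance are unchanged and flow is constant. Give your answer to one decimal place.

Flow: 34 L/min ÷ 60 = 0.5667 L/s.
PIP = Vt/C + R·V̇ + PEEP (constant-flow equation of motion).
Only the elastic term changes: ΔPIP = ΔVt / C = (475 − 550) / 36.7 = -2.044 cmH2O.
Original PIP = 550/36.7 + 11.5×0.5667 + 12 = 33.503 cmH2O; new PIP = 33.503 + (-2.044) = 31.459 cmH2O.

31.5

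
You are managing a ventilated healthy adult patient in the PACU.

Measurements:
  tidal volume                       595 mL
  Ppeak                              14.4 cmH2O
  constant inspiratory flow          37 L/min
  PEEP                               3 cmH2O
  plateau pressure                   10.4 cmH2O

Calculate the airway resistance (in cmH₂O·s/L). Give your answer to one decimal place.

6.5

Flow: 37 L/min ÷ 60 = 0.6167 L/s.
Raw = (PIP − Pplat) / flow = (14.4 − 10.4) / 0.6167 = 4.0 / 0.6167 = 6.486 cmH2O·s/L.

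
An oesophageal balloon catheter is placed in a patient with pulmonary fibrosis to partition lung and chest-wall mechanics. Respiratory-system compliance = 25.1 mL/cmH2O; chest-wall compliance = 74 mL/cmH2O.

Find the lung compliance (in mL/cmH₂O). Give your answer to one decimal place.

38.0

1/CL = 1/Crs − 1/Ccw.
1/CL = 1/25.1 − 1/74 = 0.02633.
CL = 37.979 mL/cmH2O.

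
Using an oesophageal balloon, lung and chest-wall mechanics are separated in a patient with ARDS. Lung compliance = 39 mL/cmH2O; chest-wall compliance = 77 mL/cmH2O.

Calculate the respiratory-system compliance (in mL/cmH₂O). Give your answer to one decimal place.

Lung and chest wall are elastances in series: 1/Crs = 1/CL + 1/Ccw.
1/Crs = 1/39 + 1/77 = 0.03863.
Crs = 25.887 mL/cmH2O.

25.9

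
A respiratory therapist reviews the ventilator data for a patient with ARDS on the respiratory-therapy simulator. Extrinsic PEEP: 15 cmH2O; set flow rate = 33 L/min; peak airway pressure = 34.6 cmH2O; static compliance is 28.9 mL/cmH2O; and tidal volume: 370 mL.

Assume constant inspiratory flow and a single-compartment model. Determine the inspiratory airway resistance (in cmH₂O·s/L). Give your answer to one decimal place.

Flow: 33 L/min ÷ 60 = 0.55 L/s.
Equation of motion (constant flow): PIP = Vt/C + R·V̇ + PEEP.
R·V̇ = PIP − Vt/C − PEEP = 34.6 − 370/28.9 − 15 = 34.6 − 12.803 − 15 = 6.797 cmH2O.
R = 6.797 / 0.55 = 12.358 cmH2O·s/L.

12.4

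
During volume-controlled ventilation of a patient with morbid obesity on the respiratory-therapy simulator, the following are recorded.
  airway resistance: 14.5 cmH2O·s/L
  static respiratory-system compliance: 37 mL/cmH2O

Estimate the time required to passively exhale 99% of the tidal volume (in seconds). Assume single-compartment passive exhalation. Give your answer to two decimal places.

τ = R × C = 14.5 × 37 mL/cmH2O = 14.5 × 0.037 L/cmH2O = 0.5365 s.
Exhaled fraction f = 1 − e^(−t/τ) → t = −τ·ln(1 − f) = −0.5365·ln(0.01) = 2.471 s.

2.47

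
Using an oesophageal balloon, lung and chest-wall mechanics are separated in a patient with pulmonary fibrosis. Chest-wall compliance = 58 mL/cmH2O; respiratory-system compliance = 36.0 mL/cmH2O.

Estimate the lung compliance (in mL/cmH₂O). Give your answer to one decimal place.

94.9

1/CL = 1/Crs − 1/Ccw.
1/CL = 1/36.0 − 1/58 = 0.01054.
CL = 94.877 mL/cmH2O.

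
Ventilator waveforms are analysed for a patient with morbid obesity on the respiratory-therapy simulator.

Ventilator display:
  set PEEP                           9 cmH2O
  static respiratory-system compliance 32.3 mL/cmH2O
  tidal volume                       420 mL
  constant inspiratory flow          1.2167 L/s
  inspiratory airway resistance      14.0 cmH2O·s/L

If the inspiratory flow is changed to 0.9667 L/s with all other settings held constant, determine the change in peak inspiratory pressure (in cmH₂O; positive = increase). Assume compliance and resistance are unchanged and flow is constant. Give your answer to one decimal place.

-3.5

PIP = Vt/C + R·V̇ + PEEP (constant-flow equation of motion).
Only the resistive term changes: ΔPIP = R × ΔV̇ = 14.0 × (0.9667 − 1.2167) = 14.0 × -0.25 = -3.5 cmH2O.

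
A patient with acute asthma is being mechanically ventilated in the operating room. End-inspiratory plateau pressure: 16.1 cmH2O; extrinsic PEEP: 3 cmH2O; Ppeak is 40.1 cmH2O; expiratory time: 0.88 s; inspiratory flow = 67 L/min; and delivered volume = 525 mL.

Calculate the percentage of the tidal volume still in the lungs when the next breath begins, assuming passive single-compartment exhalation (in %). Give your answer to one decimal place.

36.0

Flow: 67 L/min ÷ 60 = 1.1167 L/s.
R = (PIP − Pplat)/V̇ = (40.1 − 16.1) / 1.1167 = 24.0/1.1167 = 21.492 cmH2O·s/L.
C = Vt/(Pplat − PEEP) = 525.0 / (16.1 − 3) = 525.0/13.1 = 40.076 mL/cmH2O.
τ = R × C = 21.492 × 0.04008 L/cmH2O = 0.8614 s.
Fraction remaining at end-expiration = e^(−Te/τ) = e^(−0.88/0.8614) = 0.36 → 36.0%.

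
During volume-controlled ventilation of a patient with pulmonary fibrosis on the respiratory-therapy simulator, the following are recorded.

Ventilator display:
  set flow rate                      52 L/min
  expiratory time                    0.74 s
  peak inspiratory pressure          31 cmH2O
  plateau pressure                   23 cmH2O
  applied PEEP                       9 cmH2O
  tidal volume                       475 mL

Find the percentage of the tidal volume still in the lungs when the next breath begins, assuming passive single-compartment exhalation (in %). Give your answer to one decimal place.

Flow: 52 L/min ÷ 60 = 0.8667 L/s.
R = (PIP − Pplat)/V̇ = (31 − 23) / 0.8667 = 8.0/0.8667 = 9.23 cmH2O·s/L.
C = Vt/(Pplat − PEEP) = 475.0 / (23 − 9) = 475.0/14.0 = 33.929 mL/cmH2O.
τ = R × C = 9.23 × 0.03393 L/cmH2O = 0.3132 s.
Fraction remaining at end-expiration = e^(−Te/τ) = e^(−0.74/0.3132) = 0.09416 → 9.416%.

9.4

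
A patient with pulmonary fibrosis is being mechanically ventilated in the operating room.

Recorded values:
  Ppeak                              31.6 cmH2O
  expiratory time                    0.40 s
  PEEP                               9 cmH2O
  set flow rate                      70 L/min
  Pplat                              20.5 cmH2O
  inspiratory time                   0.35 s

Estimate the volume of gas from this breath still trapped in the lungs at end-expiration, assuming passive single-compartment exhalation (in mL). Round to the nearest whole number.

125

Flow: 70 L/min ÷ 60 = 1.1667 L/s.
Vt = flow × Ti = 1.1667 L/s × 0.35 s × 1000 mL/L = 408.35 mL.
R = (PIP − Pplat)/V̇ = (31.6 − 20.5) / 1.1667 = 11.1/1.1667 = 9.514 cmH2O·s/L.
C = Vt/(Pplat − PEEP) = 408.35 / (20.5 − 9) = 408.35/11.5 = 35.509 mL/cmH2O.
τ = R × C = 9.514 × 0.03551 L/cmH2O = 0.3378 s.
Fraction remaining = e^(−Te/τ) = e^(−0.40/0.3378) = 0.306.
Trapped volume = 408.35 × 0.306 = 124.96 mL.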